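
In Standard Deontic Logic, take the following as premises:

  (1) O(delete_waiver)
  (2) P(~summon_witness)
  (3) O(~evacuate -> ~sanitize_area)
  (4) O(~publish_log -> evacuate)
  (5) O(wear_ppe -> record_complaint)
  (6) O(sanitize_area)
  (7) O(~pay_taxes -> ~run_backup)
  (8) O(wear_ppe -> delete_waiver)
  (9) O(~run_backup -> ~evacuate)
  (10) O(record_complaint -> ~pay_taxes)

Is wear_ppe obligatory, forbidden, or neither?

Forbidden

Premise 6 states O(sanitize_area) outright.
Premise 3, O(~evacuate -> ~sanitize_area), contraposes to O(sanitize_area -> evacuate); with O(sanitize_area) we get O(evacuate).
Premise 9, O(~run_backup -> ~evacuate), contraposes to O(evacuate -> run_backup); with O(evacuate) we get O(run_backup).
Premise 7 is O(~pay_taxes -> ~run_backup); contrapositively O(run_backup -> pay_taxes). Since O(run_backup) holds, K gives O(pay_taxes).
Premise 10 is O(record_complaint -> ~pay_taxes); contrapositively O(pay_taxes -> ~record_complaint). Since O(pay_taxes) holds, K gives O(~record_complaint).
Premise 5 is O(wear_ppe -> record_complaint); contrapositively O(~record_complaint -> ~wear_ppe). Since O(~record_complaint) holds, K gives O(~wear_ppe).
Premises 1, 2, 4, 8 do not contribute to this derivation.
Thus O(~wear_ppe), which is F(wear_ppe): wear_ppe is forbidden.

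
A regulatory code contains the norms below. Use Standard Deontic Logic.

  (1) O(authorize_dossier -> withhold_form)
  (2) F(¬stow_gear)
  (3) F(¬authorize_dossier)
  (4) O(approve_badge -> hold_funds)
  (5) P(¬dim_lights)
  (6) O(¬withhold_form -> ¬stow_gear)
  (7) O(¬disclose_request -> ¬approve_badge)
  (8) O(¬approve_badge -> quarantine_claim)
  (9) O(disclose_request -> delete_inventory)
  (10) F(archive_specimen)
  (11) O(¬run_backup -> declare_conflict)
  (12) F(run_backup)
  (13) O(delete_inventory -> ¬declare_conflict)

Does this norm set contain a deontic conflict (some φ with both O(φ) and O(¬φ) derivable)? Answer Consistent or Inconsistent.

Premise 6 is O(¬withhold_form -> ¬stow_gear), but O(¬withhold_form) is not derivable from the premises, so it does not yield O(¬stow_gear).
So O(¬stow_gear) is not derivable, and the apparent clash with O(stow_gear) does not arise.
A world satisfying every obligation exists (e.g. approve_badge=false, archive_specimen=false, authorize_dossier=true, declare_conflict=true, delete_inventory=false, dim_lights=false, disclose_request=false, hold_funds=false, quarantine_claim=true, run_backup=false, stow_gear=true, withhold_form=true); no atom is both obligatory and forbidden, so the set is consistent.

Consistent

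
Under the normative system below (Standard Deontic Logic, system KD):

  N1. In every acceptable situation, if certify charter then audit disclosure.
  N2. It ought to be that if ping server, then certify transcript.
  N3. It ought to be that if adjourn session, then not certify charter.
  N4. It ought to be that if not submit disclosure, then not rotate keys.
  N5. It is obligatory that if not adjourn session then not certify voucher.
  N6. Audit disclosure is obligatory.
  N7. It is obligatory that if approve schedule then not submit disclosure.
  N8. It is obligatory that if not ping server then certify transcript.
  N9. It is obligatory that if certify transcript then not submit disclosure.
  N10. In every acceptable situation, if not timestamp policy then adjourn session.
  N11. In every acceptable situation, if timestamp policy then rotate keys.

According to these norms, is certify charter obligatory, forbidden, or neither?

Forbidden

Premises 2 and 8 cover both cases: O(ping_server → certify_transcript) and O(¬ping_server → certify_transcript). Since ping_server ∨ ¬ping_server is a tautology, O(certify_transcript) follows.
Applying K to premise 9 (O(certify_transcript → ¬submit_disclosure)) and O(certify_transcript) yields O(¬submit_disclosure).
Applying K to premise 4 (O(¬submit_disclosure → ¬rotate_keys)) and O(¬submit_disclosure) yields O(¬rotate_keys).
Premise 11 is O(timestamp_policy → rotate_keys); contrapositively O(¬rotate_keys → ¬timestamp_policy). Since O(¬rotate_keys) holds, K gives O(¬timestamp_policy).
Premise 10 is O(¬timestamp_policy → adjourn_session); since O(¬timestamp_policy), deontic closure gives O(adjourn_session).
Applying K to premise 3 (O(adjourn_session → ¬certify_charter)) and O(adjourn_session) yields O(¬certify_charter).
Premises 1, 5, 6, 7 do not contribute to this derivation.
Thus O(¬certify_charter), which is F(certify_charter): certify_charter is forbidden.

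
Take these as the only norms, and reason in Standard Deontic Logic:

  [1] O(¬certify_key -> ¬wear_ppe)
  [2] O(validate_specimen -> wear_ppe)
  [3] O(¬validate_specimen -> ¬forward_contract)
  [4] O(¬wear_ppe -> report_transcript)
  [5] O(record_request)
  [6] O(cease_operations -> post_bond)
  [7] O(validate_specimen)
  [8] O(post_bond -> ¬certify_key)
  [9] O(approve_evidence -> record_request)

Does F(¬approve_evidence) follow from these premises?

Premise 9 is O(approve_evidence -> record_request); even if O(record_request) held, inferring O(approve_evidence) would be affirming the consequent — invalid.
No other premise forces O(approve_evidence). An ideal world satisfying every premise can still have ¬approve_evidence true, so F(¬approve_evidence) is not derivable.

No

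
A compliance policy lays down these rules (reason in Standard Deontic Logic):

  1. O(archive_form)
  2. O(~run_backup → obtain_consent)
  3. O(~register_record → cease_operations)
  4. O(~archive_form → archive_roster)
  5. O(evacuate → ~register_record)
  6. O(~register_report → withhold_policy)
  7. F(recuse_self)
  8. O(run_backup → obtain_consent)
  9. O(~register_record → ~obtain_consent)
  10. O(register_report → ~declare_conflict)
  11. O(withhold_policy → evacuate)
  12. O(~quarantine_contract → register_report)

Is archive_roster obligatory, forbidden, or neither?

Premise 4 is O(~archive_form → archive_roster), but O(~archive_form) is not derivable from the premises, so it does not yield O(archive_roster).
No premise or chain of K-axiom applications forces O(archive_roster), and none forces O(~archive_roster). So archive_roster is neither obligatory nor forbidden under these norms.

Neither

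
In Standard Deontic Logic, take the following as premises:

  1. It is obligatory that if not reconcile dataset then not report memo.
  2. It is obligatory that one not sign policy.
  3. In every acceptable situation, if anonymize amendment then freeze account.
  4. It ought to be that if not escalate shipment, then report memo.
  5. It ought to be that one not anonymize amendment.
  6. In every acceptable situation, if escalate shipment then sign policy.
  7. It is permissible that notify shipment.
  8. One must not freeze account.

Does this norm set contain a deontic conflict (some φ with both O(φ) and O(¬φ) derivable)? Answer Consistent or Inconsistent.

Premise 3 is O(anonymize_amendment → freeze_account), but O(anonymize_amendment) is not derivable from the premises, so it does not yield O(freeze_account).
So O(freeze_account) is not derivable, and the apparent clash with O(¬freeze_account) does not arise.
A world satisfying every obligation exists (e.g. anonymize_amendment=false, escalate_shipment=false, freeze_account=false, notify_shipment=false, reconcile_dataset=true, report_memo=true, sign_policy=false); no atom is both obligatory and forbidden, so the set is consistent.

Consistent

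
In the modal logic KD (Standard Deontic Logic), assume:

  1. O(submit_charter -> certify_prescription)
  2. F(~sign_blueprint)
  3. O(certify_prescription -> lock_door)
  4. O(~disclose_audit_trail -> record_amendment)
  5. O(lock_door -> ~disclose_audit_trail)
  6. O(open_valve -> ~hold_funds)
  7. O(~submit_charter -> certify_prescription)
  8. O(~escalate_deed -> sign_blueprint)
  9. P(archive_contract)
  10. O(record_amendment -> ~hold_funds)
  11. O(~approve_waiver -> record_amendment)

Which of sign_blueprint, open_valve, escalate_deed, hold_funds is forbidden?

Premises 7 and 1 are O(~submit_charter -> certify_prescription) and O(submit_charter -> certify_prescription); every ideal world satisfies ~submit_charter or submit_charter, so in either case certify_prescription holds — hence O(certify_prescription).
From O(certify_prescription) and premise 3, O(certify_prescription -> lock_door), we obtain O(lock_door).
With premise 5, O(lock_door -> ~disclose_audit_trail), the K-axiom yields O(~disclose_audit_trail).
From O(~disclose_audit_trail) and premise 4, O(~disclose_audit_trail -> record_amendment), we obtain O(record_amendment).
Premise 10 is O(record_amendment -> ~hold_funds); since O(record_amendment), deontic closure gives O(~hold_funds).
So O(~hold_funds) holds, i.e. hold_funds is forbidden. None of the other listed options is forbidden under the premises.

hold_funds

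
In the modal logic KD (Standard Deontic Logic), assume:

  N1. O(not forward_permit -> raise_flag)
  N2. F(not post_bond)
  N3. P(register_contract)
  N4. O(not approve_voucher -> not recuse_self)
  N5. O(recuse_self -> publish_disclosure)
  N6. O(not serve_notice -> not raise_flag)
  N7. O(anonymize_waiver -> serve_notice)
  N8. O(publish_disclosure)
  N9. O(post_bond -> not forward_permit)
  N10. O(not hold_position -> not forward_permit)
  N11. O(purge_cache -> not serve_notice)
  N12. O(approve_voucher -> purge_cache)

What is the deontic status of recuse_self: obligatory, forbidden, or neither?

Forbidden

Premise 2, F(not post_bond), is equivalent to O(post_bond).
Premise 9 is O(post_bond -> not forward_permit); since O(post_bond), deontic closure gives O(not forward_permit).
From O(not forward_permit) and premise 1, O(not forward_permit -> raise_flag), we obtain O(raise_flag).
Premise 6 is O(not serve_notice -> not raise_flag); contrapositively O(raise_flag -> serve_notice). Since O(raise_flag) holds, K gives O(serve_notice).
Premise 11 is O(purge_cache -> not serve_notice); contrapositively O(serve_notice -> not purge_cache). Since O(serve_notice) holds, K gives O(not purge_cache).
The contrapositive of premise 12 (O(approve_voucher -> purge_cache)) is O(not purge_cache -> not approve_voucher), and O(not purge_cache) is already established, so O(not approve_voucher).
Applying K to premise 4 (O(not approve_voucher -> not recuse_self)) and O(not approve_voucher) yields O(not recuse_self).
Premises 3, 5, 7, 8, 10 do not contribute to this derivation.
Thus O(not recuse_self), which is F(recuse_self): recuse_self is forbidden.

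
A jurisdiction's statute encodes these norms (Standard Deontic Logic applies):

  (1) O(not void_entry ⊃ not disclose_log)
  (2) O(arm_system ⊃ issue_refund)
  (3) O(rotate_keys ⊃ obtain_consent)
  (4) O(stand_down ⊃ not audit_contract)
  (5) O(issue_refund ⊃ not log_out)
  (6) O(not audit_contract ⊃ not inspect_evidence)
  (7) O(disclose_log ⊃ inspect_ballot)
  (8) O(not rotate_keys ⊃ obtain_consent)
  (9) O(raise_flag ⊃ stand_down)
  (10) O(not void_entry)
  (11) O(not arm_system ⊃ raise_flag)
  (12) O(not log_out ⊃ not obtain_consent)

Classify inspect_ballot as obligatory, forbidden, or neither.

Neither

Premise 7 is O(disclose_log ⊃ inspect_ballot), but O(disclose_log) is not derivable from the premises, so it does not yield O(inspect_ballot).
No premise or chain of K-axiom applications forces O(inspect_ballot), and none forces O(not inspect_ballot). So inspect_ballot is neither obligatory nor forbidden under these norms.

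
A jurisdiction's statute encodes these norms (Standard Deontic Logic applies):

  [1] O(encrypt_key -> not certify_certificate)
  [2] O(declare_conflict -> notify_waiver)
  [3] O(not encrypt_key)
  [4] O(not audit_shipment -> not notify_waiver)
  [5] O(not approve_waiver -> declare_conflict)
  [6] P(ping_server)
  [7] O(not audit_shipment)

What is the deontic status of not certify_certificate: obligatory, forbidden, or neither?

Neither

Premise 1 is O(encrypt_key -> not certify_certificate), but O(encrypt_key) is not derivable from the premises, so it does not yield O(not certify_certificate).
No premise or chain of K-axiom applications forces O(not certify_certificate), and none forces O(certify_certificate). So not certify_certificate is neither obligatory nor forbidden under these norms.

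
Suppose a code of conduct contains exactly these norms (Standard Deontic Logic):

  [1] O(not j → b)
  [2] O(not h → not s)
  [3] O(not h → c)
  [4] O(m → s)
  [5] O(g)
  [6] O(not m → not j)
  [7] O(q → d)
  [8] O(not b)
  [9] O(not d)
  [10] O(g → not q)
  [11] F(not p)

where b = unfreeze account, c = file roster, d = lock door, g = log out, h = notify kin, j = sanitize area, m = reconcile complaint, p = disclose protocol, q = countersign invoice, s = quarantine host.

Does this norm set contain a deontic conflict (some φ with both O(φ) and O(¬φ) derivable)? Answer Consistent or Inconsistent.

Consistent

Premise 7 is O(q → d), but O(q) is not derivable from the premises, so it does not yield O(d).
So O(d) is not derivable, and the apparent clash with O(not d) does not arise.
A world satisfying every obligation exists (e.g. b=false, c=false, d=false, g=true, h=true, j=true, m=true, p=true, q=false, s=true); no atom is both obligatory and forbidden, so the set is consistent.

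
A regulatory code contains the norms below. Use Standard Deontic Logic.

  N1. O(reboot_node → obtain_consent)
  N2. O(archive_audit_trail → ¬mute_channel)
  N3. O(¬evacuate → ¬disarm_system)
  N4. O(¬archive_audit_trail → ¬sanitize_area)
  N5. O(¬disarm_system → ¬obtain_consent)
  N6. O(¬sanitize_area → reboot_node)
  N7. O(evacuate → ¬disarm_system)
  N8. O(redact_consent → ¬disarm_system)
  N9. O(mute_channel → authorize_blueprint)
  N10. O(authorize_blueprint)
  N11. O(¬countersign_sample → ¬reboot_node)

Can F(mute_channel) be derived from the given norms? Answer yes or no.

Yes

Premises 7 and 3 cover both cases: O(evacuate → ¬disarm_system) and O(¬evacuate → ¬disarm_system). Since evacuate ∨ ¬evacuate is a tautology, O(¬disarm_system) follows.
With premise 5, O(¬disarm_system → ¬obtain_consent), the K-axiom yields O(¬obtain_consent).
Premise 1, O(reboot_node → obtain_consent), contraposes to O(¬obtain_consent → ¬reboot_node); with O(¬obtain_consent) we get O(¬reboot_node).
The contrapositive of premise 6 (O(¬sanitize_area → reboot_node)) is O(¬reboot_node → sanitize_area), and O(¬reboot_node) is already established, so O(sanitize_area).
Premise 4, O(¬archive_audit_trail → ¬sanitize_area), contraposes to O(sanitize_area → archive_audit_trail); with O(sanitize_area) we get O(archive_audit_trail).
From O(archive_audit_trail) and premise 2, O(archive_audit_trail → ¬mute_channel), we obtain O(¬mute_channel).
Premises 8, 9, 10, 11 do not contribute to this derivation.
So O(¬mute_channel) holds, i.e. F(mute_channel). The claim follows.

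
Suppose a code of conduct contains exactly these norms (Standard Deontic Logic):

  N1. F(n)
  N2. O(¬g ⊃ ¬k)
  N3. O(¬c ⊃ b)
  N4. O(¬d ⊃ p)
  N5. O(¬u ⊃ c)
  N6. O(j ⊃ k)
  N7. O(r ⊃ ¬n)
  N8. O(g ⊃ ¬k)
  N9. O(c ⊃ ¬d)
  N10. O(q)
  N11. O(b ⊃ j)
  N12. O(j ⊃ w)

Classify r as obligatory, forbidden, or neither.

Neither

Premise 7 is O(r ⊃ ¬n); even if O(¬n) held, inferring O(r) would be affirming the consequent — invalid.
No premise or chain of K-axiom applications forces O(r), and none forces O(¬r). So r is neither obligatory nor forbidden under these norms.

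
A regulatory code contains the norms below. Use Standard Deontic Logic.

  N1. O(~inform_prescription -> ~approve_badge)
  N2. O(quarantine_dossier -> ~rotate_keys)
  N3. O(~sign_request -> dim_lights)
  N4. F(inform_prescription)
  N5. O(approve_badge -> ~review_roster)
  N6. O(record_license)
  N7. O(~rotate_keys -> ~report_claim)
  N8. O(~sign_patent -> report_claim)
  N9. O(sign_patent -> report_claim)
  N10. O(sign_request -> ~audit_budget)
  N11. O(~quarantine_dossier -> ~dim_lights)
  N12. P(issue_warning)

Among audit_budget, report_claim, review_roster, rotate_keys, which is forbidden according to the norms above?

Premises 8 and 9 cover both cases: O(~sign_patent -> report_claim) and O(sign_patent -> report_claim). Since ~sign_patent ∨ sign_patent is a tautology, O(report_claim) follows.
The contrapositive of premise 7 (O(~rotate_keys -> ~report_claim)) is O(report_claim -> rotate_keys), and O(report_claim) is already established, so O(rotate_keys).
Premise 2 is O(quarantine_dossier -> ~rotate_keys); contrapositively O(rotate_keys -> ~quarantine_dossier). Since O(rotate_keys) holds, K gives O(~quarantine_dossier).
Applying K to premise 11 (O(~quarantine_dossier -> ~dim_lights)) and O(~quarantine_dossier) yields O(~dim_lights).
Premise 3, O(~sign_request -> dim_lights), contraposes to O(~dim_lights -> sign_request); with O(~dim_lights) we get O(sign_request).
Applying K to premise 10 (O(sign_request -> ~audit_budget)) and O(sign_request) yields O(~audit_budget).
So O(~audit_budget) holds, i.e. audit_budget is forbidden. None of the other listed options is forbidden under the premises.

audit_budget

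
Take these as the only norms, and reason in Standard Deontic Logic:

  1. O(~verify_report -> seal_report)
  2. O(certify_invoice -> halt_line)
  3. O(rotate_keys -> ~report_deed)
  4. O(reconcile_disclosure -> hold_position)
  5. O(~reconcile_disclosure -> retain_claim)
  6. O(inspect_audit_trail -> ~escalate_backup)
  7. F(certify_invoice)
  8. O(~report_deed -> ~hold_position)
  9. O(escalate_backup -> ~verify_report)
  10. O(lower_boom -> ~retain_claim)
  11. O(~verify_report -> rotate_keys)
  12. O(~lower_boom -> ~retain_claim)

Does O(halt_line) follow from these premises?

No

Premise 2 is O(certify_invoice -> halt_line), but O(certify_invoice) is not derivable from the premises, so it does not yield O(halt_line).
No other premise forces O(halt_line). An ideal world satisfying every premise can still have halt_line false, so O(halt_line) is not derivable.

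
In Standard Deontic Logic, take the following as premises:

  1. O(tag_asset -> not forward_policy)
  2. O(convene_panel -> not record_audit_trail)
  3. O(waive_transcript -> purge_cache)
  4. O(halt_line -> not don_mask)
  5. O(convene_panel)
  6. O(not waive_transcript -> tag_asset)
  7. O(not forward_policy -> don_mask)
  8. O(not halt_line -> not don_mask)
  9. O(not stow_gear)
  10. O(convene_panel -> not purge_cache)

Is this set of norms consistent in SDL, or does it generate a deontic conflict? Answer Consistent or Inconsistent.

Inconsistent

Premises 4 and 8 are O(halt_line -> not don_mask) and O(not halt_line -> not don_mask); every ideal world satisfies halt_line or not halt_line, so in either case not don_mask holds — hence O(not don_mask).
Premise 7 is O(not forward_policy -> don_mask); contrapositively O(not don_mask -> forward_policy). Since O(not don_mask) holds, K gives O(forward_policy).
The contrapositive of premise 1 (O(tag_asset -> not forward_policy)) is O(forward_policy -> not tag_asset), and O(forward_policy) is already established, so O(not tag_asset).
Premise 6 is O(not waive_transcript -> tag_asset); contrapositively O(not tag_asset -> waive_transcript). Since O(not tag_asset) holds, K gives O(waive_transcript).
Applying K to premise 3 (O(waive_transcript -> purge_cache)) and O(waive_transcript) yields O(purge_cache).
Premise 10 is O(convene_panel -> not purge_cache); contrapositively O(purge_cache -> not convene_panel). Since O(purge_cache) holds, K gives O(not convene_panel).
However, premise 5 gives O(convene_panel).
We now have both O(not convene_panel) and O(convene_panel) — convene_panel is simultaneously obligatory and forbidden, violating the D-axiom.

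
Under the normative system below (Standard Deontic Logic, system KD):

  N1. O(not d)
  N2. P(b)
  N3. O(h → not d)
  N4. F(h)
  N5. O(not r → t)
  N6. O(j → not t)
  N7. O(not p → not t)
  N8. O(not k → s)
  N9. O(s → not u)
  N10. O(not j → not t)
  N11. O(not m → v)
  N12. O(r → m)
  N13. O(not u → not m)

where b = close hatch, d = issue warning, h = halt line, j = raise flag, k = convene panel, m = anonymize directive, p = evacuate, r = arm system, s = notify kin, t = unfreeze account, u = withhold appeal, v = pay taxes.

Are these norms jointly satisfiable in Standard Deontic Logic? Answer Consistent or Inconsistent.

Consistent

Premise 3 is O(h → not d); even if O(not d) held, inferring O(h) would be affirming the consequent — invalid.
So O(h) is not derivable, and the apparent clash with O(not h) does not arise.
A world satisfying every obligation exists (e.g. b=false, d=false, h=false, j=false, k=true, m=true, p=false, r=true, s=false, t=false, u=true, v=false); no atom is both obligatory and forbidden, so the set is consistent.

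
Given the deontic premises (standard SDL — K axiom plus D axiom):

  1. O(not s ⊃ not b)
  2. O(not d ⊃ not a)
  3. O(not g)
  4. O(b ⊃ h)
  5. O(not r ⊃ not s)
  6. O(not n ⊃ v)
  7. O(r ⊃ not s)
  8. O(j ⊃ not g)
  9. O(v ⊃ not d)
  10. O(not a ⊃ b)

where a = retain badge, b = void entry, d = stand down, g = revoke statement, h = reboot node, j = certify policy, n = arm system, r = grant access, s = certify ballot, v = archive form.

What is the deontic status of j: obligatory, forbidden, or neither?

Neither

Premise 8 is O(j ⊃ not g); even if O(not g) held, inferring O(j) would be affirming the consequent — invalid.
No premise or chain of K-axiom applications forces O(j), and none forces O(not j). So j is neither obligatory nor forbidden under these norms.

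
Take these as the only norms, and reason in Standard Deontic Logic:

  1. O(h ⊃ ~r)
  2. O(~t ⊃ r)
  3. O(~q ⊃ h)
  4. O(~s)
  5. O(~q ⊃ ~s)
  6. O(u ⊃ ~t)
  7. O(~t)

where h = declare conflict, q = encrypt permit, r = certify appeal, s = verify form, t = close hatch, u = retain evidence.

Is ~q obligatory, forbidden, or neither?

Forbidden

Premise 7 gives O(~t).
Applying K to premise 2 (O(~t ⊃ r)) and O(~t) yields O(r).
Premise 1, O(h ⊃ ~r), contraposes to O(r ⊃ ~h); with O(r) we get O(~h).
Premise 3 is O(~q ⊃ h); contrapositively O(~h ⊃ q). Since O(~h) holds, K gives O(q).
Premises 4, 5, 6 do not contribute to this derivation.
Thus O(q), which is F(~q): ~q is forbidden.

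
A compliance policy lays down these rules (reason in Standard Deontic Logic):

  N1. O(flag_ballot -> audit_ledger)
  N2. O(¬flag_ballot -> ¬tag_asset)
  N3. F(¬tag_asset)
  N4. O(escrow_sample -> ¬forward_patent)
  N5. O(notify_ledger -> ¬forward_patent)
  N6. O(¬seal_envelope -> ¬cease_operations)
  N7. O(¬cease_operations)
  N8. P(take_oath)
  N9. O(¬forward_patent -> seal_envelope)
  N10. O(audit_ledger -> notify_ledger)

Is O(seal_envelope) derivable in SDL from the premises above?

Yes

Premise 3 is F(¬tag_asset), i.e. O(tag_asset).
The contrapositive of premise 2 (O(¬flag_ballot -> ¬tag_asset)) is O(tag_asset -> flag_ballot), and O(tag_asset) is already established, so O(flag_ballot).
From O(flag_ballot) and premise 1, O(flag_ballot -> audit_ledger), we obtain O(audit_ledger).
Applying K to premise 10 (O(audit_ledger -> notify_ledger)) and O(audit_ledger) yields O(notify_ledger).
From O(notify_ledger) and premise 5, O(notify_ledger -> ¬forward_patent), we obtain O(¬forward_patent).
Applying K to premise 9 (O(¬forward_patent -> seal_envelope)) and O(¬forward_patent) yields O(seal_envelope).
Premises 4, 6, 7, 8 do not contribute to this derivation.
So O(seal_envelope) follows.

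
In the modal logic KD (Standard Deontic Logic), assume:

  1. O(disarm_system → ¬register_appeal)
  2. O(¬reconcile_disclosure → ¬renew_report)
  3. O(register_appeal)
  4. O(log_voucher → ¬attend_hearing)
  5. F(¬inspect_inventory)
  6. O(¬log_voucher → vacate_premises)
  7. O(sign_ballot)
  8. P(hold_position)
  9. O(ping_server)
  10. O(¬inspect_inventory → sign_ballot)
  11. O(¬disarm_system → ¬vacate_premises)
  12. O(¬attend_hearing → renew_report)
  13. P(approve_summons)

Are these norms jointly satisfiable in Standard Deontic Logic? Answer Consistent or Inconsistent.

Consistent

Premise 10 is O(¬inspect_inventory → sign_ballot); even if O(sign_ballot) held, inferring O(¬inspect_inventory) would be affirming the consequent — invalid.
So O(¬inspect_inventory) is not derivable, and the apparent clash with O(inspect_inventory) does not arise.
A world satisfying every obligation exists (e.g. approve_summons=false, attend_hearing=false, disarm_system=false, hold_position=false, inspect_inventory=true, log_voucher=true, ping_server=true, reconcile_disclosure=true, register_appeal=true, renew_report=true, sign_ballot=true, vacate_premises=false); no atom is both obligatory and forbidden, so the set is consistent.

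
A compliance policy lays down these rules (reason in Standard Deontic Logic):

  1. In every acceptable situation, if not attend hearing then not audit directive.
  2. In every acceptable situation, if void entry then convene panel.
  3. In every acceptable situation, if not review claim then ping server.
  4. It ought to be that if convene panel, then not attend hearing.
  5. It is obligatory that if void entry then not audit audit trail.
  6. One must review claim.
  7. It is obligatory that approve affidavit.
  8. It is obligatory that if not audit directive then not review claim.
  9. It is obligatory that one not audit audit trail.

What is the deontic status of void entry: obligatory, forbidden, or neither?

Premise 6 gives O(review_claim).
Premise 8, O(¬audit_directive → ¬review_claim), contraposes to O(review_claim → audit_directive); with O(review_claim) we get O(audit_directive).
Premise 1, O(¬attend_hearing → ¬audit_directive), contraposes to O(audit_directive → attend_hearing); with O(audit_directive) we get O(attend_hearing).
Premise 4, O(convene_panel → ¬attend_hearing), contraposes to O(attend_hearing → ¬convene_panel); with O(attend_hearing) we get O(¬convene_panel).
Premise 2 is O(void_entry → convene_panel); contrapositively O(¬convene_panel → ¬void_entry). Since O(¬convene_panel) holds, K gives O(¬void_entry).
Premises 3, 5, 7, 9 do not contribute to this derivation.
Thus O(¬void_entry), which is F(void_entry): void_entry is forbidden.

Forbidden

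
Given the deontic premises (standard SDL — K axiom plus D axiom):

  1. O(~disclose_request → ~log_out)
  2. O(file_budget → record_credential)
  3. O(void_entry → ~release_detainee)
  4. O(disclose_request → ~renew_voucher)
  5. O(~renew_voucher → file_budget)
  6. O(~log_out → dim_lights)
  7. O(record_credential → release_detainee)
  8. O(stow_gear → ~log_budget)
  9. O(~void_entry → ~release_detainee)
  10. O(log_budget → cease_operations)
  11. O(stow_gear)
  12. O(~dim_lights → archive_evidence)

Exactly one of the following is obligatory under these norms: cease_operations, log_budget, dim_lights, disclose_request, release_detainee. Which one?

dim_lights

Premises 3 and 9 cover both cases: O(void_entry → ~release_detainee) and O(~void_entry → ~release_detainee). Since void_entry ∨ ~void_entry is a tautology, O(~release_detainee) follows.
Premise 7, O(record_credential → release_detainee), contraposes to O(~release_detainee → ~record_credential); with O(~release_detainee) we get O(~record_credential).
Premise 2 is O(file_budget → record_credential); contrapositively O(~record_credential → ~file_budget). Since O(~record_credential) holds, K gives O(~file_budget).
Premise 5, O(~renew_voucher → file_budget), contraposes to O(~file_budget → renew_voucher); with O(~file_budget) we get O(renew_voucher).
Premise 4, O(disclose_request → ~renew_voucher), contraposes to O(renew_voucher → ~disclose_request); with O(renew_voucher) we get O(~disclose_request).
Premise 1 is O(~disclose_request → ~log_out); since O(~disclose_request), deontic closure gives O(~log_out).
Premise 6 is O(~log_out → dim_lights); since O(~log_out), deontic closure gives O(dim_lights).
So O(dim_lights) holds — dim_lights is obligatory. None of the other listed options is made obligatory by any chain of premises.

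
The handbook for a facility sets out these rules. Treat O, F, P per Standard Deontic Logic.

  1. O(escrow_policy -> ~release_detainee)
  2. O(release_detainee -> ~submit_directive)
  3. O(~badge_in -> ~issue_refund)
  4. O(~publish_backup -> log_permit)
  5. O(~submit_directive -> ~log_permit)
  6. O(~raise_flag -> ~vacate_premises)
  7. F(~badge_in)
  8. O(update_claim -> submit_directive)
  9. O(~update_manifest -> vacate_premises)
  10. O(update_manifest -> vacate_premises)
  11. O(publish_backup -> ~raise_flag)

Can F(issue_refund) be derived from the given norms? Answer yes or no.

No

Premise 3 is O(~badge_in -> ~issue_refund), but O(~badge_in) is not derivable from the premises, so it does not yield O(~issue_refund).
No other premise forces O(~issue_refund). An ideal world satisfying every premise can still have issue_refund true, so F(issue_refund) is not derivable.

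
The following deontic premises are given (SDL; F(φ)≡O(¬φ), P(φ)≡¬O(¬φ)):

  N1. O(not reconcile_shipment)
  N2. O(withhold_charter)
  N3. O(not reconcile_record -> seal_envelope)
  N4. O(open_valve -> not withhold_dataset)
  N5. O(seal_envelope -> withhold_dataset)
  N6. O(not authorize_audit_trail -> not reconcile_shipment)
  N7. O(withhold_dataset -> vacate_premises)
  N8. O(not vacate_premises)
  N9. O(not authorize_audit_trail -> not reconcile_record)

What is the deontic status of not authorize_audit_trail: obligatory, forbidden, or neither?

Premise 8 states O(not vacate_premises) outright.
Premise 7, O(withhold_dataset -> vacate_premises), contraposes to O(not vacate_premises -> not withhold_dataset); with O(not vacate_premises) we get O(not withhold_dataset).
The contrapositive of premise 5 (O(seal_envelope -> withhold_dataset)) is O(not withhold_dataset -> not seal_envelope), and O(not withhold_dataset) is already established, so O(not seal_envelope).
Premise 3 is O(not reconcile_record -> seal_envelope); contrapositively O(not seal_envelope -> reconcile_record). Since O(not seal_envelope) holds, K gives O(reconcile_record).
The contrapositive of premise 9 (O(not authorize_audit_trail -> not reconcile_record)) is O(reconcile_record -> authorize_audit_trail), and O(reconcile_record) is already established, so O(authorize_audit_trail).
Premises 1, 2, 4, 6 do not contribute to this derivation.
Thus O(authorize_audit_trail), which is F(not authorize_audit_trail): not authorize_audit_trail is forbidden.

Forbidden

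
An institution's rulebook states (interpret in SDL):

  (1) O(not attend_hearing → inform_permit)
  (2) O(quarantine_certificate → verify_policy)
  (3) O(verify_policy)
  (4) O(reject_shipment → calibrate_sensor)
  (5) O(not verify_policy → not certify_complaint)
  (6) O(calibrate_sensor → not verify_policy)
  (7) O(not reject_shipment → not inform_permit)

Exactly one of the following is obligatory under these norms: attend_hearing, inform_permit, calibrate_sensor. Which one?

attend_hearing

Premise 3 states O(verify_policy) outright.
Premise 6, O(calibrate_sensor → not verify_policy), contraposes to O(verify_policy → not calibrate_sensor); with O(verify_policy) we get O(not calibrate_sensor).
Premise 4, O(reject_shipment → calibrate_sensor), contraposes to O(not calibrate_sensor → not reject_shipment); with O(not calibrate_sensor) we get O(not reject_shipment).
With premise 7, O(not reject_shipment → not inform_permit), the K-axiom yields O(not inform_permit).
Premise 1 is O(not attend_hearing → inform_permit); contrapositively O(not inform_permit → attend_hearing). Since O(not inform_permit) holds, K gives O(attend_hearing).
So O(attend_hearing) holds — attend_hearing is obligatory. None of the other listed options is made obligatory by any chain of premises.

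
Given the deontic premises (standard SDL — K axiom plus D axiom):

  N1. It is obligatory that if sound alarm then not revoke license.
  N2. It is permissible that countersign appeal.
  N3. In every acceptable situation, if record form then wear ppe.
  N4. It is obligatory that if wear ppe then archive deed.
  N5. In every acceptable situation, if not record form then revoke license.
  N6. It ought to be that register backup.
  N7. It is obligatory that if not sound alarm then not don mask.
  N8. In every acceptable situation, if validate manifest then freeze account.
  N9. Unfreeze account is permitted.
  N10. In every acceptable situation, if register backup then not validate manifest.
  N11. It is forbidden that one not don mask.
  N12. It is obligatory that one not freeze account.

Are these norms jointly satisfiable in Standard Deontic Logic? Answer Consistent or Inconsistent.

Consistent

Premise 8 is O(validate_manifest → freeze_account), but O(validate_manifest) is not derivable from the premises, so it does not yield O(freeze_account).
So O(freeze_account) is not derivable, and the apparent clash with O(¬freeze_account) does not arise.
A world satisfying every obligation exists (e.g. archive_deed=true, countersign_appeal=false, don_mask=true, freeze_account=false, record_form=true, register_backup=true, revoke_license=false, sound_alarm=true, unfreeze_account=false, validate_manifest=false, wear_ppe=true); no atom is both obligatory and forbidden, so the set is consistent.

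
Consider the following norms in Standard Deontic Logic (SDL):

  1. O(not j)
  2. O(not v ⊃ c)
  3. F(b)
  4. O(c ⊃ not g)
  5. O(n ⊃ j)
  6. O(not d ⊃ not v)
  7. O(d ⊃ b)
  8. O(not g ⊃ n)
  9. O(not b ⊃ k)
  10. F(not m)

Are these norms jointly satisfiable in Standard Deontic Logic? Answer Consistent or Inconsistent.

Premise 1 gives O(not j).
Premise 5, O(n ⊃ j), contraposes to O(not j ⊃ not n); with O(not j) we get O(not n).
The contrapositive of premise 8 (O(not g ⊃ n)) is O(not n ⊃ g), and O(not n) is already established, so O(g).
The contrapositive of premise 4 (O(c ⊃ not g)) is O(g ⊃ not c), and O(g) is already established, so O(not c).
Premise 2, O(not v ⊃ c), contraposes to O(not c ⊃ v); with O(not c) we get O(v).
The contrapositive of premise 6 (O(not d ⊃ not v)) is O(v ⊃ d), and O(v) is already established, so O(d).
Premise 7 is O(d ⊃ b); since O(d), deontic closure gives O(b).
But premise 3, F(b), means O(not b).
We now have both O(b) and O(not b) — b is simultaneously obligatory and forbidden, violating the D-axiom.

Inconsistent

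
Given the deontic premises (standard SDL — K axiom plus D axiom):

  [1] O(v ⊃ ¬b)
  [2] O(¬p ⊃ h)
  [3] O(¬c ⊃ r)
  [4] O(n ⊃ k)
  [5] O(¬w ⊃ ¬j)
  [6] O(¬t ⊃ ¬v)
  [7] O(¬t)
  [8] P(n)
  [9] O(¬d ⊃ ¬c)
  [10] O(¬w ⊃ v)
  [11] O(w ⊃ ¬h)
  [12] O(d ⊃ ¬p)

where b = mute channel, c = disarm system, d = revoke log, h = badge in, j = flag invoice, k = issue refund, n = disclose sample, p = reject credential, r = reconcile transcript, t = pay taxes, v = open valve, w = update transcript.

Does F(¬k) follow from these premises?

No

Premise 4 is O(n ⊃ k), but O(n) is not derivable from the premises (the permission P(n) asserts only ¬O(¬n), not O(n)), so it does not yield O(k).
No other premise forces O(k). An ideal world satisfying every premise can still have ¬k true, so F(¬k) is not derivable.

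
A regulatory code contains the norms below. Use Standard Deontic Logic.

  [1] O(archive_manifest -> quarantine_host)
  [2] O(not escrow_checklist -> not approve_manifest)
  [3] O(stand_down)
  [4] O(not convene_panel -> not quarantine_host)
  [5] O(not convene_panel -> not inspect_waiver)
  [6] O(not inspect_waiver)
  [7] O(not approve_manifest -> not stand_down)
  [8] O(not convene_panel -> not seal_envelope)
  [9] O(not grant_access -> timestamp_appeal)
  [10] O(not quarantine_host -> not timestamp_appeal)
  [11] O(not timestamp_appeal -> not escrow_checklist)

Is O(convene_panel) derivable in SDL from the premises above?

Premise 3 states O(stand_down) outright.
Premise 7, O(not approve_manifest -> not stand_down), contraposes to O(stand_down -> approve_manifest); with O(stand_down) we get O(approve_manifest).
The contrapositive of premise 2 (O(not escrow_checklist -> not approve_manifest)) is O(approve_manifest -> escrow_checklist), and O(approve_manifest) is already established, so O(escrow_checklist).
The contrapositive of premise 11 (O(not timestamp_appeal -> not escrow_checklist)) is O(escrow_checklist -> timestamp_appeal), and O(escrow_checklist) is already established, so O(timestamp_appeal).
The contrapositive of premise 10 (O(not quarantine_host -> not timestamp_appeal)) is O(timestamp_appeal -> quarantine_host), and O(timestamp_appeal) is already established, so O(quarantine_host).
The contrapositive of premise 4 (O(not convene_panel -> not quarantine_host)) is O(quarantine_host -> convene_panel), and O(quarantine_host) is already established, so O(convene_panel).
Premises 1, 5, 6, 8, 9 do not contribute to this derivation.
So O(convene_panel) follows.

Yes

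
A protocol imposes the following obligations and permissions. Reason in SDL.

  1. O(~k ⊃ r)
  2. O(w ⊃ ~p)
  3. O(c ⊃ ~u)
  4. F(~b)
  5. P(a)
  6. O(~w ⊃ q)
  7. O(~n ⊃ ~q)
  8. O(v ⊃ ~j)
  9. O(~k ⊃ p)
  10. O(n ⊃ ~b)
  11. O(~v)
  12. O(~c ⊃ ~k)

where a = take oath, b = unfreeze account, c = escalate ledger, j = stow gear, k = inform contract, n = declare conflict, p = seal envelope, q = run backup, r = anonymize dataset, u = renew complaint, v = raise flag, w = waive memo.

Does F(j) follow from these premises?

Premise 8 is O(v ⊃ ~j), but O(v) is not derivable from the premises, so it does not yield O(~j).
No other premise forces O(~j). An ideal world satisfying every premise can still have j true, so F(j) is not derivable.

No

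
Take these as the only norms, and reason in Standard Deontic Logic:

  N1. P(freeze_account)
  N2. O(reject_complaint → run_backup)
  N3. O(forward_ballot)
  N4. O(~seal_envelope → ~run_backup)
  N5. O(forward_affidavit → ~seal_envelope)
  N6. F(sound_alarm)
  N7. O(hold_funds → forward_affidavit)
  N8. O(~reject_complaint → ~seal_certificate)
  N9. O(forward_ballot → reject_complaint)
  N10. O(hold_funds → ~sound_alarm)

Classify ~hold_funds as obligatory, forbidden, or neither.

Obligatory

Premise 3 gives O(forward_ballot).
With premise 9, O(forward_ballot → reject_complaint), the K-axiom yields O(reject_complaint).
Applying K to premise 2 (O(reject_complaint → run_backup)) and O(reject_complaint) yields O(run_backup).
The contrapositive of premise 4 (O(~seal_envelope → ~run_backup)) is O(run_backup → seal_envelope), and O(run_backup) is already established, so O(seal_envelope).
Premise 5 is O(forward_affidavit → ~seal_envelope); contrapositively O(seal_envelope → ~forward_affidavit). Since O(seal_envelope) holds, K gives O(~forward_affidavit).
The contrapositive of premise 7 (O(hold_funds → forward_affidavit)) is O(~forward_affidavit → ~hold_funds), and O(~forward_affidavit) is already established, so O(~hold_funds).
Premises 1, 6, 8, 10 do not contribute to this derivation.
Hence ~hold_funds is obligatory.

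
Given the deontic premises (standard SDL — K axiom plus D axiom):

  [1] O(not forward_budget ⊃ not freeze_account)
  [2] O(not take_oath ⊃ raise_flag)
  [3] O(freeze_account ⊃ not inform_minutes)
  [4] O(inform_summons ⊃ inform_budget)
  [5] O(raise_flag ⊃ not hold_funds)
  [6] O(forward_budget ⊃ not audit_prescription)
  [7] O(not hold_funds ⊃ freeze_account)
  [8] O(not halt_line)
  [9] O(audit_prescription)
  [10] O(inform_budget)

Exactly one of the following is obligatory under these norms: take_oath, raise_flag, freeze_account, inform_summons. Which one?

take_oath

From premise 9 we have O(audit_prescription).
Premise 6, O(forward_budget ⊃ not audit_prescription), contraposes to O(audit_prescription ⊃ not forward_budget); with O(audit_prescription) we get O(not forward_budget).
With premise 1, O(not forward_budget ⊃ not freeze_account), the K-axiom yields O(not freeze_account).
The contrapositive of premise 7 (O(not hold_funds ⊃ freeze_account)) is O(not freeze_account ⊃ hold_funds), and O(not freeze_account) is already established, so O(hold_funds).
The contrapositive of premise 5 (O(raise_flag ⊃ not hold_funds)) is O(hold_funds ⊃ not raise_flag), and O(hold_funds) is already established, so O(not raise_flag).
Premise 2, O(not take_oath ⊃ raise_flag), contraposes to O(not raise_flag ⊃ take_oath); with O(not raise_flag) we get O(take_oath).
So O(take_oath) holds — take_oath is obligatory. None of the other listed options is made obligatory by any chain of premises.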